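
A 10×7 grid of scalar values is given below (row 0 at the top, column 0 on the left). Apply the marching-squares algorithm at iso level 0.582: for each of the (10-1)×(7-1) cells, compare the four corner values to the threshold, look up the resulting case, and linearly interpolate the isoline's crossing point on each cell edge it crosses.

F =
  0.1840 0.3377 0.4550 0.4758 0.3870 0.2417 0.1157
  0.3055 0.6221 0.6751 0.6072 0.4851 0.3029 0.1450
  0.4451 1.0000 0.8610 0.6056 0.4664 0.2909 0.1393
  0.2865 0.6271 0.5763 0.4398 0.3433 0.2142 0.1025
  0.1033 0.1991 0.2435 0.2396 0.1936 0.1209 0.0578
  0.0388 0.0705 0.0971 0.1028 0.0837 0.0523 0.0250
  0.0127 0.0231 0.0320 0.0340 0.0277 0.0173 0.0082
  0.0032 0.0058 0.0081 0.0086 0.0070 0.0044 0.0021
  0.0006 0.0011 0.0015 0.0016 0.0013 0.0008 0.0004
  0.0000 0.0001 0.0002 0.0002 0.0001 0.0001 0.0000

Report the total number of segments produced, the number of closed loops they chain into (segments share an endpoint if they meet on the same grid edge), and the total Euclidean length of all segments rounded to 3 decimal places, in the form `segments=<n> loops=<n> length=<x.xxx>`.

cell (0,0): code 0100 → (0.859,1.000)–(1.000,0.873)
cell (0,1): code 1100 → (0.577,2.000)–(0.859,1.000)
cell (0,2): code 1100 → (0.808,3.000)–(0.577,2.000)
cell (0,3): code 1000 → (1.000,3.206)–(0.808,3.000)
cell (1,0): code 0110 → (1.000,0.873)–(2.000,0.247)
cell (1,3): code 1001 → (2.000,3.170)–(1.000,3.206)
cell (2,0): code 0110 → (2.000,0.247)–(3.000,0.868)
cell (2,1): code 1011 → (3.000,1.888)–(2.980,2.000)
cell (2,2): code 0011 → (2.980,2.000)–(2.142,3.000)
cell (2,3): code 0001 → (2.142,3.000)–(2.000,3.170)
cell (3,0): code 0010 → (3.000,0.868)–(3.105,1.000)
cell (3,1): code 0001 → (3.105,1.000)–(3.000,1.888)
total: 12 segments, chained into 1 closed loop(s), length Σ = 8.597576

segments=12 loops=1 length=8.598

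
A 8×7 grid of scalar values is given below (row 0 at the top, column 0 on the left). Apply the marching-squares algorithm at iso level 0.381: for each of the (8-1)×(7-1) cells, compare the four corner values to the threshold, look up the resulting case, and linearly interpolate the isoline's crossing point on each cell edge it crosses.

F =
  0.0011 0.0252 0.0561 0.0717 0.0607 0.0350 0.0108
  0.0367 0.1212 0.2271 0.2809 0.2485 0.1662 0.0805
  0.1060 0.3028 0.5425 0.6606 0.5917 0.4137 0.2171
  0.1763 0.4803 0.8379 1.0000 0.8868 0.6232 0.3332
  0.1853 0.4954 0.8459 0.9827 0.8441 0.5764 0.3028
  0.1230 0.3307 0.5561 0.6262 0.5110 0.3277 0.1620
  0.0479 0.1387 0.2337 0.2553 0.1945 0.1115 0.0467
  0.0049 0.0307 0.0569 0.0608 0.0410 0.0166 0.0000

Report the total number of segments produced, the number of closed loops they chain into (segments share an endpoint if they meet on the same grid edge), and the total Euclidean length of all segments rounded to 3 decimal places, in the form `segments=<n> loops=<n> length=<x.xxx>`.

segments=18 loops=1 length=15.001

cell (1,1): code 0100 → (1.488,2.000)–(2.000,1.326)
cell (1,2): code 1100 → (1.264,3.000)–(1.488,2.000)
cell (1,3): code 1100 → (1.386,4.000)–(1.264,3.000)
cell (1,4): code 1100 → (1.868,5.000)–(1.386,4.000)
cell (1,5): code 1000 → (2.000,5.166)–(1.868,5.000)
cell (2,0): code 0100 → (2.441,1.000)–(3.000,0.673)
cell (2,1): code 1110 → (2.000,1.326)–(2.441,1.000)
cell (2,5): code 1001 → (3.000,5.835)–(2.000,5.166)
cell (3,0): code 0110 → (3.000,0.673)–(4.000,0.631)
cell (3,5): code 1001 → (4.000,5.714)–(3.000,5.835)
cell (4,0): code 0010 → (4.000,0.631)–(4.695,1.000)
cell (4,1): code 0111 → (4.695,1.000)–(5.000,1.223)
cell (4,4): code 1011 → (5.000,4.709)–(4.786,5.000)
cell (4,5): code 0001 → (4.786,5.000)–(4.000,5.714)
cell (5,1): code 0010 → (5.000,1.223)–(5.543,2.000)
cell (5,2): code 0011 → (5.543,2.000)–(5.661,3.000)
cell (5,3): code 0011 → (5.661,3.000)–(5.411,4.000)
cell (5,4): code 0001 → (5.411,4.000)–(5.000,4.709)
total: 18 segments, chained into 1 closed loop(s), length Σ = 15.001245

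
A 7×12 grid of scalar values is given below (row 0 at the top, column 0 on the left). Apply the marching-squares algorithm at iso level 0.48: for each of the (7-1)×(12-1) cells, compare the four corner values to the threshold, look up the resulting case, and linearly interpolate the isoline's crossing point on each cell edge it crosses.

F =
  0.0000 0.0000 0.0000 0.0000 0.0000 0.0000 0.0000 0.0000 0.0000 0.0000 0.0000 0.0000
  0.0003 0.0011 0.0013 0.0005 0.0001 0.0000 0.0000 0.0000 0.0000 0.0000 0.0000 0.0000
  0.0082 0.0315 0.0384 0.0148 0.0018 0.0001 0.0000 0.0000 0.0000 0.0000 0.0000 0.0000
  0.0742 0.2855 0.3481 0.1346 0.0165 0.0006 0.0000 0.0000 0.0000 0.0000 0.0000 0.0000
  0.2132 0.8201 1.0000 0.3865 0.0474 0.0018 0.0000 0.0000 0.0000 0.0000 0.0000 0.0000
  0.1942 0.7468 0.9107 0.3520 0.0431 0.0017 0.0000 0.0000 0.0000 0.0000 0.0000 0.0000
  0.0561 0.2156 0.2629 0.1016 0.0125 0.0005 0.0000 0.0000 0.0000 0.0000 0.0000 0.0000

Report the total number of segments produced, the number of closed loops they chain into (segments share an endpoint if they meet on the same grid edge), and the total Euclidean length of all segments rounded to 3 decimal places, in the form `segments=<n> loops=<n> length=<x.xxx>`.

cell (3,0): code 0100 → (3.364,1.000)–(4.000,0.440)
cell (3,1): code 1100 → (3.202,2.000)–(3.364,1.000)
cell (3,2): code 1000 → (4.000,2.848)–(3.202,2.000)
cell (4,0): code 0110 → (4.000,0.440)–(5.000,0.517)
cell (4,2): code 1001 → (5.000,2.771)–(4.000,2.848)
cell (5,0): code 0010 → (5.000,0.517)–(5.502,1.000)
cell (5,1): code 0011 → (5.502,1.000)–(5.665,2.000)
cell (5,2): code 0001 → (5.665,2.000)–(5.000,2.771)
total: 8 segments, chained into 1 closed loop(s), length Σ = 7.758426

segments=8 loops=1 length=7.758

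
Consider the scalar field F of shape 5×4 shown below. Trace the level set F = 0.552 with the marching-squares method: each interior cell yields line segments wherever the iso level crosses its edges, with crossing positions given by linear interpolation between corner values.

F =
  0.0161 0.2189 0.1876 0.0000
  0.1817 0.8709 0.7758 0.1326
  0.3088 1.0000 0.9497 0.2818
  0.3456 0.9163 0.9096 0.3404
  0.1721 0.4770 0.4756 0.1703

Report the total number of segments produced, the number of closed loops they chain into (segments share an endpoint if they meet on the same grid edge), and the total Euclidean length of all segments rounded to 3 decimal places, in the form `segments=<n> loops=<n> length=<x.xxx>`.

segments=10 loops=1 length=9.325

cell (0,0): code 0100 → (0.511,1.000)–(1.000,0.537)
cell (0,1): code 1100 → (0.620,2.000)–(0.511,1.000)
cell (0,2): code 1000 → (1.000,2.348)–(0.620,2.000)
cell (1,0): code 0110 → (1.000,0.537)–(2.000,0.352)
cell (1,2): code 1001 → (2.000,2.595)–(1.000,2.348)
cell (2,0): code 0110 → (2.000,0.352)–(3.000,0.362)
cell (2,2): code 1001 → (3.000,2.628)–(2.000,2.595)
cell (3,0): code 0010 → (3.000,0.362)–(3.829,1.000)
cell (3,1): code 0011 → (3.829,1.000)–(3.824,2.000)
cell (3,2): code 0001 → (3.824,2.000)–(3.000,2.628)
total: 10 segments, chained into 1 closed loop(s), length Σ = 9.325251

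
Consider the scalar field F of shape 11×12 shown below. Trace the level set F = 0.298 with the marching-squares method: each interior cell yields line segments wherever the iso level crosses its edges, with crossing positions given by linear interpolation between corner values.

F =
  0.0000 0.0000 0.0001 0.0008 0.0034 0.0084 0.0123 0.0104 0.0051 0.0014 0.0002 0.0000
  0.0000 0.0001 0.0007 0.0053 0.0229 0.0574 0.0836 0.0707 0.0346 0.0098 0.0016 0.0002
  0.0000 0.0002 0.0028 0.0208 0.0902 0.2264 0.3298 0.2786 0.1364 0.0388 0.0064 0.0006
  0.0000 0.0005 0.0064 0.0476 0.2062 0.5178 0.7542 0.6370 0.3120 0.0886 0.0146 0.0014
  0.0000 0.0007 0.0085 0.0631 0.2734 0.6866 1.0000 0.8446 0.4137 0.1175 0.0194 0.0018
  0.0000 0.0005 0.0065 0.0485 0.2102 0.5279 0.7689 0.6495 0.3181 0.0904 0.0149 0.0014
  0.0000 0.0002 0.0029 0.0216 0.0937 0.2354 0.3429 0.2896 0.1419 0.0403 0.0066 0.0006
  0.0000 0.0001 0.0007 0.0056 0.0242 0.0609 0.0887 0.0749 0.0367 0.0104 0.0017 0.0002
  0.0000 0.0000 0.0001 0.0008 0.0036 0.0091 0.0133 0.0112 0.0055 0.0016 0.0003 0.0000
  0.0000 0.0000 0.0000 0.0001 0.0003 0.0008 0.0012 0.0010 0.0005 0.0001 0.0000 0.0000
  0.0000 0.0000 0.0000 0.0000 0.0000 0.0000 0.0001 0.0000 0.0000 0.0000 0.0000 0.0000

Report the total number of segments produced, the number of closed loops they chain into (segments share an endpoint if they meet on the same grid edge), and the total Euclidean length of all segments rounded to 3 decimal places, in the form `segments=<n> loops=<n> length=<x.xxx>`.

segments=18 loops=1 length=13.317

cell (1,5): code 0100 → (1.871,6.000)–(2.000,5.692)
cell (1,6): code 1000 → (2.000,6.621)–(1.871,6.000)
cell (2,4): code 0100 → (2.246,5.000)–(3.000,4.295)
cell (2,5): code 1110 → (2.000,5.692)–(2.246,5.000)
cell (2,6): code 1101 → (2.054,7.000)–(2.000,6.621)
cell (2,7): code 1100 → (2.920,8.000)–(2.054,7.000)
cell (2,8): code 1000 → (3.000,8.063)–(2.920,8.000)
cell (3,4): code 0110 → (3.000,4.295)–(4.000,4.060)
cell (3,8): code 1001 → (4.000,8.391)–(3.000,8.063)
cell (4,4): code 0110 → (4.000,4.060)–(5.000,4.276)
cell (4,8): code 1001 → (5.000,8.088)–(4.000,8.391)
cell (5,4): code 0010 → (5.000,4.276)–(5.786,5.000)
cell (5,5): code 0111 → (5.786,5.000)–(6.000,5.582)
cell (5,6): code 1011 → (6.000,6.842)–(5.977,7.000)
cell (5,7): code 0011 → (5.977,7.000)–(5.114,8.000)
cell (5,8): code 0001 → (5.114,8.000)–(5.000,8.088)
cell (6,5): code 0010 → (6.000,5.582)–(6.177,6.000)
cell (6,6): code 0001 → (6.177,6.000)–(6.000,6.842)
total: 18 segments, chained into 1 closed loop(s), length Σ = 13.317326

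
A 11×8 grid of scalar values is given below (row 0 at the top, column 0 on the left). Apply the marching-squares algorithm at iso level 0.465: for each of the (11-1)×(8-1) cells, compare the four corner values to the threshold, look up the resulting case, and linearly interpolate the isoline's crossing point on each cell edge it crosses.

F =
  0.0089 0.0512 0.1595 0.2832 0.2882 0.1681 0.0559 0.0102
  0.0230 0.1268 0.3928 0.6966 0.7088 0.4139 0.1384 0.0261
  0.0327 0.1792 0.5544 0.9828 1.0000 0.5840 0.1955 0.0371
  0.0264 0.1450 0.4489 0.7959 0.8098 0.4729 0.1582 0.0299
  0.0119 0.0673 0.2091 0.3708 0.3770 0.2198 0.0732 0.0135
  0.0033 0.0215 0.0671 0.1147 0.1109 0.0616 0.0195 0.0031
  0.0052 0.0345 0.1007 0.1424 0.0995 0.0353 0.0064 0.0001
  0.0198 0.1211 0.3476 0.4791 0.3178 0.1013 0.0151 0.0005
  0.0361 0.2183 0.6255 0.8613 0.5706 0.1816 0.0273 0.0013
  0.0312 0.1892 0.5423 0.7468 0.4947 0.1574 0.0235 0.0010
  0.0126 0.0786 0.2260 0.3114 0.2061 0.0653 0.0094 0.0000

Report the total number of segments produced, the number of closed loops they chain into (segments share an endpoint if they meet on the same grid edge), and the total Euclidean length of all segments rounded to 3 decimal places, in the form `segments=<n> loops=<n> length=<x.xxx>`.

segments=26 loops=2 length=18.976

cell (0,2): code 0100 → (0.440,3.000)–(1.000,2.238)
cell (0,3): code 1100 → (0.420,4.000)–(0.440,3.000)
cell (0,4): code 1000 → (1.000,4.827)–(0.420,4.000)
cell (1,1): code 0100 → (1.447,2.000)–(2.000,1.762)
cell (1,2): code 1110 → (1.000,2.238)–(1.447,2.000)
cell (1,4): code 1101 → (1.300,5.000)–(1.000,4.827)
cell (1,5): code 1000 → (2.000,5.306)–(1.300,5.000)
cell (2,1): code 0010 → (2.000,1.762)–(2.847,2.000)
cell (2,2): code 0111 → (2.847,2.000)–(3.000,2.046)
cell (2,5): code 1001 → (3.000,5.025)–(2.000,5.306)
cell (3,2): code 0010 → (3.000,2.046)–(3.778,3.000)
cell (3,3): code 0011 → (3.778,3.000)–(3.797,4.000)
cell (3,4): code 0011 → (3.797,4.000)–(3.031,5.000)
cell (3,5): code 0001 → (3.031,5.000)–(3.000,5.025)
cell (6,2): code 0100 → (6.958,3.000)–(7.000,2.893)
cell (6,3): code 1000 → (7.000,3.087)–(6.958,3.000)
cell (7,1): code 0100 → (7.422,2.000)–(8.000,1.606)
cell (7,2): code 1110 → (7.000,2.893)–(7.422,2.000)
cell (7,3): code 1101 → (7.582,4.000)–(7.000,3.087)
cell (7,4): code 1000 → (8.000,4.271)–(7.582,4.000)
cell (8,1): code 0110 → (8.000,1.606)–(9.000,1.781)
cell (8,4): code 1001 → (9.000,4.088)–(8.000,4.271)
cell (9,1): code 0010 → (9.000,1.781)–(9.244,2.000)
cell (9,2): code 0011 → (9.244,2.000)–(9.647,3.000)
cell (9,3): code 0011 → (9.647,3.000)–(9.103,4.000)
cell (9,4): code 0001 → (9.103,4.000)–(9.000,4.088)
total: 26 segments, chained into 2 closed loop(s), length Σ = 18.975658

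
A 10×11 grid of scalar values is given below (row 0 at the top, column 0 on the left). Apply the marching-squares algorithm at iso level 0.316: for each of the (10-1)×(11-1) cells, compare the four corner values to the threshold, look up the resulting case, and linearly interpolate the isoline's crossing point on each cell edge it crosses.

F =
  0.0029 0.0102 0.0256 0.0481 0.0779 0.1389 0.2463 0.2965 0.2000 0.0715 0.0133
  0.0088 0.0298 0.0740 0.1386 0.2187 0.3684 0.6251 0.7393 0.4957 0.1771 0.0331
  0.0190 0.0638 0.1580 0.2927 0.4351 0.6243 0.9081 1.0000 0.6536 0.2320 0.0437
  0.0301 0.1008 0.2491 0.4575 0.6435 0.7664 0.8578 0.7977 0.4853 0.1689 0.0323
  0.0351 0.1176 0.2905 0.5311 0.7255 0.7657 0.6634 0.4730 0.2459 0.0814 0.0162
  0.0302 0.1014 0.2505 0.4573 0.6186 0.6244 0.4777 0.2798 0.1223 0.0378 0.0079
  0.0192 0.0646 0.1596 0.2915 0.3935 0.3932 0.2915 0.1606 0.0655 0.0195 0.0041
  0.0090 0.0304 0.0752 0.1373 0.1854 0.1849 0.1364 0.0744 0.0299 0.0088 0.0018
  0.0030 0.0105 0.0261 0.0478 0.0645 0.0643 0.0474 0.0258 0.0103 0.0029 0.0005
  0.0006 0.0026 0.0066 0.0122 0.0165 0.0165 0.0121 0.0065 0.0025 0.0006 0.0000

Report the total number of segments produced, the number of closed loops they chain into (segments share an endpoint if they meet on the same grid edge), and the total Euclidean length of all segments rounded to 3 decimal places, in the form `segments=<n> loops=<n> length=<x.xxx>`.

segments=24 loops=1 length=19.858

cell (0,4): code 0100 → (0.772,5.000)–(1.000,4.650)
cell (0,5): code 1100 → (0.184,6.000)–(0.772,5.000)
cell (0,6): code 1100 → (0.044,7.000)–(0.184,6.000)
cell (0,7): code 1100 → (0.392,8.000)–(0.044,7.000)
cell (0,8): code 1000 → (1.000,8.564)–(0.392,8.000)
cell (1,3): code 0100 → (1.450,4.000)–(2.000,3.164)
cell (1,4): code 1110 → (1.000,4.650)–(1.450,4.000)
cell (1,8): code 1001 → (2.000,8.801)–(1.000,8.564)
cell (2,2): code 0100 → (2.141,3.000)–(3.000,2.321)
cell (2,3): code 1110 → (2.000,3.164)–(2.141,3.000)
cell (2,8): code 1001 → (3.000,8.535)–(2.000,8.801)
cell (3,2): code 0110 → (3.000,2.321)–(4.000,2.106)
cell (3,7): code 1011 → (4.000,7.691)–(3.707,8.000)
cell (3,8): code 0001 → (3.707,8.000)–(3.000,8.535)
cell (4,2): code 0110 → (4.000,2.106)–(5.000,2.317)
cell (4,6): code 1011 → (5.000,6.817)–(4.813,7.000)
cell (4,7): code 0001 → (4.813,7.000)–(4.000,7.691)
cell (5,2): code 0010 → (5.000,2.317)–(5.852,3.000)
cell (5,3): code 0111 → (5.852,3.000)–(6.000,3.240)
cell (5,5): code 1011 → (6.000,5.759)–(5.868,6.000)
cell (5,6): code 0001 → (5.868,6.000)–(5.000,6.817)
cell (6,3): code 0010 → (6.000,3.240)–(6.372,4.000)
cell (6,4): code 0011 → (6.372,4.000)–(6.371,5.000)
cell (6,5): code 0001 → (6.371,5.000)–(6.000,5.759)
total: 24 segments, chained into 1 closed loop(s), length Σ = 19.858320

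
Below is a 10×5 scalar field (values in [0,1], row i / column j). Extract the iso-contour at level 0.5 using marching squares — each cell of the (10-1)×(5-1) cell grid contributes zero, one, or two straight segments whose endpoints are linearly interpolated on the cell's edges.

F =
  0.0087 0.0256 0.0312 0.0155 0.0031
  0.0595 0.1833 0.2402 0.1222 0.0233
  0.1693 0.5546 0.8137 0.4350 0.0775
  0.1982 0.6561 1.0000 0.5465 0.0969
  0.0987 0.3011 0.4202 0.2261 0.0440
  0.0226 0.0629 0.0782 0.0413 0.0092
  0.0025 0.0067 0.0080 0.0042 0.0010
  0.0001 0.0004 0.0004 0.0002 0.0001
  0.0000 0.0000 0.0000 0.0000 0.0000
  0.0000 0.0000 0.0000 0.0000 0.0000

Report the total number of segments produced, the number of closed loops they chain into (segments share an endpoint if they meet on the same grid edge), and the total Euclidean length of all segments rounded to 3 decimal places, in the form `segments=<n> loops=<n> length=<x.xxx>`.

segments=10 loops=1 length=7.382

cell (1,0): code 0100 → (1.853,1.000)–(2.000,0.858)
cell (1,1): code 1100 → (1.453,2.000)–(1.853,1.000)
cell (1,2): code 1000 → (2.000,2.828)–(1.453,2.000)
cell (2,0): code 0110 → (2.000,0.858)–(3.000,0.659)
cell (2,2): code 1101 → (2.583,3.000)–(2.000,2.828)
cell (2,3): code 1000 → (3.000,3.103)–(2.583,3.000)
cell (3,0): code 0010 → (3.000,0.659)–(3.440,1.000)
cell (3,1): code 0011 → (3.440,1.000)–(3.862,2.000)
cell (3,2): code 0011 → (3.862,2.000)–(3.145,3.000)
cell (3,3): code 0001 → (3.145,3.000)–(3.000,3.103)
total: 10 segments, chained into 1 closed loop(s), length Σ = 7.381785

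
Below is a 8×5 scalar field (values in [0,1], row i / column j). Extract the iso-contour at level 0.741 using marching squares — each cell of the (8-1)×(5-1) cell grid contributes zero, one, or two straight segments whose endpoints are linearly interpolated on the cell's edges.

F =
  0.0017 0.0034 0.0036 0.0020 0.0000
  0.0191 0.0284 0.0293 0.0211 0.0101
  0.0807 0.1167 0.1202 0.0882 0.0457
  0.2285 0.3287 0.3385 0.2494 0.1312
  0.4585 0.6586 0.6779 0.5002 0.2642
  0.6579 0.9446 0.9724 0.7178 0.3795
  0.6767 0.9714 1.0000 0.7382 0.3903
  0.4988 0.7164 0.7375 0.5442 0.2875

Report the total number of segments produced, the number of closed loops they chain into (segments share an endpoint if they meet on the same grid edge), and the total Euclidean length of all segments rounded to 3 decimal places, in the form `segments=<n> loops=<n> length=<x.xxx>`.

segments=8 loops=1 length=8.811

cell (4,0): code 0100 → (4.288,1.000)–(5.000,0.290)
cell (4,1): code 1100 → (4.214,2.000)–(4.288,1.000)
cell (4,2): code 1000 → (5.000,2.909)–(4.214,2.000)
cell (5,0): code 0110 → (5.000,0.290)–(6.000,0.218)
cell (5,2): code 1001 → (6.000,2.989)–(5.000,2.909)
cell (6,0): code 0010 → (6.000,0.218)–(6.904,1.000)
cell (6,1): code 0011 → (6.904,1.000)–(6.987,2.000)
cell (6,2): code 0001 → (6.987,2.000)–(6.000,2.989)
total: 8 segments, chained into 1 closed loop(s), length Σ = 8.810978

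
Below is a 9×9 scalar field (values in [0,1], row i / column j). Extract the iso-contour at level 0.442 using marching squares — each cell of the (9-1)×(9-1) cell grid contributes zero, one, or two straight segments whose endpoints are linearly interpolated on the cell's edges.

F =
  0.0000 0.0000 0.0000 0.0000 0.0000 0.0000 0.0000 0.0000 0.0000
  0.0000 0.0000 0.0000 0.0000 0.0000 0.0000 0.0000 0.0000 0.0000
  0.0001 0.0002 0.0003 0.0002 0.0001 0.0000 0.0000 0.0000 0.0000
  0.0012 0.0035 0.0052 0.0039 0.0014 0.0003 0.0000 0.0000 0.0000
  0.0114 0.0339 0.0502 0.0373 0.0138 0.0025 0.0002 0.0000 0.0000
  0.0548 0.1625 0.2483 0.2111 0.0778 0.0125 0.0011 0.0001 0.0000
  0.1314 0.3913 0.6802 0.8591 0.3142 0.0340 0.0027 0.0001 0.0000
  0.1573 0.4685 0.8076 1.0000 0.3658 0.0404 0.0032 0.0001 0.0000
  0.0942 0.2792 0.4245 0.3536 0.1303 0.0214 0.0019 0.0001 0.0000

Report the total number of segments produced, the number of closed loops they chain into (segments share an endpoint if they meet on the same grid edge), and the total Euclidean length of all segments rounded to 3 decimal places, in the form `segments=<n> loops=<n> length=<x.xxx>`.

cell (5,1): code 0100 → (5.448,2.000)–(6.000,1.175)
cell (5,2): code 1100 → (5.356,3.000)–(5.448,2.000)
cell (5,3): code 1000 → (6.000,3.765)–(5.356,3.000)
cell (6,0): code 0100 → (6.657,1.000)–(7.000,0.915)
cell (6,1): code 1110 → (6.000,1.175)–(6.657,1.000)
cell (6,3): code 1001 → (7.000,3.880)–(6.000,3.765)
cell (7,0): code 0010 → (7.000,0.915)–(7.140,1.000)
cell (7,1): code 0011 → (7.140,1.000)–(7.954,2.000)
cell (7,2): code 0011 → (7.954,2.000)–(7.863,3.000)
cell (7,3): code 0001 → (7.863,3.000)–(7.000,3.880)
total: 10 segments, chained into 1 closed loop(s), length Σ = 8.726515

segments=10 loops=1 length=8.727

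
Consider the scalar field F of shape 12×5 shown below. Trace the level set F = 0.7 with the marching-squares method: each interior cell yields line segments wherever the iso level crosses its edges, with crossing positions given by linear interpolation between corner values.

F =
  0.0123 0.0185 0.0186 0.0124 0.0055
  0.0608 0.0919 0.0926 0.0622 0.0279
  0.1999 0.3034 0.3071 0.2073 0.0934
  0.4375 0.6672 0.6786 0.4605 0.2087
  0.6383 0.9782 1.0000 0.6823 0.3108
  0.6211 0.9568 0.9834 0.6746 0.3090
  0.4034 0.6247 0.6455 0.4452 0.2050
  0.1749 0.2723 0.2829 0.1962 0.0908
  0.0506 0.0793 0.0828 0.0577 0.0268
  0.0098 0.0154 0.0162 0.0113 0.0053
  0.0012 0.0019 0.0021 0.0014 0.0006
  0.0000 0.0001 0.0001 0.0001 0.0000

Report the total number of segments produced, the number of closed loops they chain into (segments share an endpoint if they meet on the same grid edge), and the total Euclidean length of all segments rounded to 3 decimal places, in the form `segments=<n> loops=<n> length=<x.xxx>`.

cell (3,0): code 0100 → (3.105,1.000)–(4.000,0.182)
cell (3,1): code 1100 → (3.067,2.000)–(3.105,1.000)
cell (3,2): code 1000 → (4.000,2.944)–(3.067,2.000)
cell (4,0): code 0110 → (4.000,0.182)–(5.000,0.235)
cell (4,2): code 1001 → (5.000,2.918)–(4.000,2.944)
cell (5,0): code 0010 → (5.000,0.235)–(5.773,1.000)
cell (5,1): code 0011 → (5.773,1.000)–(5.839,2.000)
cell (5,2): code 0001 → (5.839,2.000)–(5.000,2.918)
total: 8 segments, chained into 1 closed loop(s), length Σ = 8.875878

segments=8 loops=1 length=8.876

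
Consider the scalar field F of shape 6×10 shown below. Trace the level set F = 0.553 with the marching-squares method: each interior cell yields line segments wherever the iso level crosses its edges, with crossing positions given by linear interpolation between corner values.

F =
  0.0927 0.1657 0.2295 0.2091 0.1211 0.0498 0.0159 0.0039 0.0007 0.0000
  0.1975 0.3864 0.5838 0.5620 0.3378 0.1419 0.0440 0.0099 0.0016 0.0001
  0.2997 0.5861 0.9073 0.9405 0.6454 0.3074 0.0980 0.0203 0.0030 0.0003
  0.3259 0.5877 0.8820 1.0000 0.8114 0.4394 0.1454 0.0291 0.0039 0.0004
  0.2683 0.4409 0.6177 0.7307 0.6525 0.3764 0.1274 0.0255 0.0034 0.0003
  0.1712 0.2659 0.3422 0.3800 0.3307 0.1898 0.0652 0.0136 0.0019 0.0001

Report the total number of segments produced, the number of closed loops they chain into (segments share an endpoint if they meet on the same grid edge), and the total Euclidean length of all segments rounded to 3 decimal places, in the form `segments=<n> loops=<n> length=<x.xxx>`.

cell (0,1): code 0100 → (0.913,2.000)–(1.000,1.844)
cell (0,2): code 1100 → (0.974,3.000)–(0.913,2.000)
cell (0,3): code 1000 → (1.000,3.040)–(0.974,3.000)
cell (1,0): code 0100 → (1.834,1.000)–(2.000,0.884)
cell (1,1): code 1110 → (1.000,1.844)–(1.834,1.000)
cell (1,3): code 1101 → (1.700,4.000)–(1.000,3.040)
cell (1,4): code 1000 → (2.000,4.273)–(1.700,4.000)
cell (2,0): code 0110 → (2.000,0.884)–(3.000,0.867)
cell (2,4): code 1001 → (3.000,4.695)–(2.000,4.273)
cell (3,0): code 0010 → (3.000,0.867)–(3.236,1.000)
cell (3,1): code 0111 → (3.236,1.000)–(4.000,1.634)
cell (3,4): code 1001 → (4.000,4.360)–(3.000,4.695)
cell (4,1): code 0010 → (4.000,1.634)–(4.235,2.000)
cell (4,2): code 0011 → (4.235,2.000)–(4.507,3.000)
cell (4,3): code 0011 → (4.507,3.000)–(4.309,4.000)
cell (4,4): code 0001 → (4.309,4.000)–(4.000,4.360)
total: 16 segments, chained into 1 closed loop(s), length Σ = 11.579196

segments=16 loops=1 length=11.579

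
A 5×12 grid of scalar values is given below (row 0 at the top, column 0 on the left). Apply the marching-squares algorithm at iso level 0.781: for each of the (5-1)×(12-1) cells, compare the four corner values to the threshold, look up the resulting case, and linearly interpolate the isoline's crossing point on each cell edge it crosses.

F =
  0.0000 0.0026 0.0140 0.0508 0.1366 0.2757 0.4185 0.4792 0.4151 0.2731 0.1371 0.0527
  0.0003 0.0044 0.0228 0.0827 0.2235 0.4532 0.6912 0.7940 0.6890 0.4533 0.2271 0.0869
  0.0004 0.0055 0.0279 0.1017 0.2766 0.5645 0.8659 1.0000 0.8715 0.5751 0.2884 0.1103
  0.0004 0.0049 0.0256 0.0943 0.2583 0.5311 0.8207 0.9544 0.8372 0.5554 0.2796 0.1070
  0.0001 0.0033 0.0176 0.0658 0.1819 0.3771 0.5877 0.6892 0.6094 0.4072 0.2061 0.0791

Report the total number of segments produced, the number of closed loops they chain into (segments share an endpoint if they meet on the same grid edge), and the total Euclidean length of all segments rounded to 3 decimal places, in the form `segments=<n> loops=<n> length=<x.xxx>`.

segments=12 loops=1 length=8.174

cell (0,6): code 0100 → (0.959,7.000)–(1.000,6.874)
cell (0,7): code 1000 → (1.000,7.124)–(0.959,7.000)
cell (1,5): code 0100 → (1.514,6.000)–(2.000,5.718)
cell (1,6): code 1110 → (1.000,6.874)–(1.514,6.000)
cell (1,7): code 1101 → (1.504,8.000)–(1.000,7.124)
cell (1,8): code 1000 → (2.000,8.305)–(1.504,8.000)
cell (2,5): code 0110 → (2.000,5.718)–(3.000,5.863)
cell (2,8): code 1001 → (3.000,8.199)–(2.000,8.305)
cell (3,5): code 0010 → (3.000,5.863)–(3.170,6.000)
cell (3,6): code 0011 → (3.170,6.000)–(3.654,7.000)
cell (3,7): code 0011 → (3.654,7.000)–(3.247,8.000)
cell (3,8): code 0001 → (3.247,8.000)–(3.000,8.199)
total: 12 segments, chained into 1 closed loop(s), length Σ = 8.174378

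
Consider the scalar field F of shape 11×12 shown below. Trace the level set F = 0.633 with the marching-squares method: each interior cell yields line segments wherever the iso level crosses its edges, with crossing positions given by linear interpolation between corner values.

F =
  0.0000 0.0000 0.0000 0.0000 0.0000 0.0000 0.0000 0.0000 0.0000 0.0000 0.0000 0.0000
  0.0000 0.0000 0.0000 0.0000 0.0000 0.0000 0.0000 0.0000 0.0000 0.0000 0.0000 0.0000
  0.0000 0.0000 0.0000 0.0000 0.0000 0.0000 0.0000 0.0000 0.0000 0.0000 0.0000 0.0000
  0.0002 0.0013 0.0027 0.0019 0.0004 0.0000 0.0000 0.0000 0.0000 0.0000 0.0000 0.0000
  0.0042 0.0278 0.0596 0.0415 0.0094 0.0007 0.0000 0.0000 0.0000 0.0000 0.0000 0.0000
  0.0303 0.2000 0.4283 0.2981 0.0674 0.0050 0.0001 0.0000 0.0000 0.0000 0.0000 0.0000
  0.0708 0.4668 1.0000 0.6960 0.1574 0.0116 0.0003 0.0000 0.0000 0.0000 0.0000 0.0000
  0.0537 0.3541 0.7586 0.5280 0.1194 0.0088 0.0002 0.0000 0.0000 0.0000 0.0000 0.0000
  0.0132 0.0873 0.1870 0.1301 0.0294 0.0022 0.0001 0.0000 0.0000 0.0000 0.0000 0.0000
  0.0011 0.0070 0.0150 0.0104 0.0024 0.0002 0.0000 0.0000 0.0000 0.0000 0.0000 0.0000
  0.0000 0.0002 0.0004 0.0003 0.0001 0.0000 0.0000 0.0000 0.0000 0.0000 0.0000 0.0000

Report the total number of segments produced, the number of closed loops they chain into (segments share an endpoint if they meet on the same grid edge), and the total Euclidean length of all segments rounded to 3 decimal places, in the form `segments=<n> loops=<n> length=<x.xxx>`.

segments=8 loops=1 length=5.452

cell (5,1): code 0100 → (5.358,2.000)–(6.000,1.312)
cell (5,2): code 1100 → (5.842,3.000)–(5.358,2.000)
cell (5,3): code 1000 → (6.000,3.117)–(5.842,3.000)
cell (6,1): code 0110 → (6.000,1.312)–(7.000,1.689)
cell (6,2): code 1011 → (7.000,2.545)–(6.375,3.000)
cell (6,3): code 0001 → (6.375,3.000)–(6.000,3.117)
cell (7,1): code 0010 → (7.000,1.689)–(7.220,2.000)
cell (7,2): code 0001 → (7.220,2.000)–(7.000,2.545)
total: 8 segments, chained into 1 closed loop(s), length Σ = 5.451637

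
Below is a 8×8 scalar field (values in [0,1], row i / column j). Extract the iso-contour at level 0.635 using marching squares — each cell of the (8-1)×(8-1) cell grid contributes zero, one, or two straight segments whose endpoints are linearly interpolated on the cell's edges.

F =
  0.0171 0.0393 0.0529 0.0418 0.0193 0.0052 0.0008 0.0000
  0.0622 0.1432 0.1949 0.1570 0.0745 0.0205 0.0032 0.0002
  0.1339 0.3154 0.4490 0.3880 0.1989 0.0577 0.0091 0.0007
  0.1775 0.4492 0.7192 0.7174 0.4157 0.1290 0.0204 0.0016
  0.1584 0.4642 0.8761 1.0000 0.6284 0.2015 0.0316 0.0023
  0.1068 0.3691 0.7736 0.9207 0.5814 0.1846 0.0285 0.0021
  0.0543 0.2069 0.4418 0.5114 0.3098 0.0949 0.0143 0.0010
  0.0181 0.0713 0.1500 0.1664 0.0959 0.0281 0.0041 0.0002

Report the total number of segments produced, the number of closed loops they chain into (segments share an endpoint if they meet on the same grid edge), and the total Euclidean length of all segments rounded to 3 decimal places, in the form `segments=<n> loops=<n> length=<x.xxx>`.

cell (2,1): code 0100 → (2.688,2.000)–(3.000,1.688)
cell (2,2): code 1100 → (2.750,3.000)–(2.688,2.000)
cell (2,3): code 1000 → (3.000,3.273)–(2.750,3.000)
cell (3,1): code 0110 → (3.000,1.688)–(4.000,1.415)
cell (3,3): code 1001 → (4.000,3.982)–(3.000,3.273)
cell (4,1): code 0110 → (4.000,1.415)–(5.000,1.657)
cell (4,3): code 1001 → (5.000,3.842)–(4.000,3.982)
cell (5,1): code 0010 → (5.000,1.657)–(5.418,2.000)
cell (5,2): code 0011 → (5.418,2.000)–(5.698,3.000)
cell (5,3): code 0001 → (5.698,3.000)–(5.000,3.842)
total: 10 segments, chained into 1 closed loop(s), length Σ = 8.787100

segments=10 loops=1 length=8.787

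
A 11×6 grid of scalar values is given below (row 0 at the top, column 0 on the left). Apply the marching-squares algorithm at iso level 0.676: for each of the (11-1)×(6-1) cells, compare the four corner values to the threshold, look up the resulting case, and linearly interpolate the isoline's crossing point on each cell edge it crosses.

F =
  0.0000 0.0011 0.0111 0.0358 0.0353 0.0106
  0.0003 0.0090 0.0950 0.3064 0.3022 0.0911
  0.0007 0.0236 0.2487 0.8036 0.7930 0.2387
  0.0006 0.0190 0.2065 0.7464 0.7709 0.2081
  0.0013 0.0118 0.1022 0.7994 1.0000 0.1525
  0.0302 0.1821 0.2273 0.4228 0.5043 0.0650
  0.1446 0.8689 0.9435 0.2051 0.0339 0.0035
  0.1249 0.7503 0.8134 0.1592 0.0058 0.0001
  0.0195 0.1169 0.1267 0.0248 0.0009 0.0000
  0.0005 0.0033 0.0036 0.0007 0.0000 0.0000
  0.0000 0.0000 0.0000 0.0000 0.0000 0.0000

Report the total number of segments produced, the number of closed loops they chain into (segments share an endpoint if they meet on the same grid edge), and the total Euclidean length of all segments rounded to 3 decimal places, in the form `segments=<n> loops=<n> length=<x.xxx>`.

segments=18 loops=2 length=13.269

cell (1,2): code 0100 → (1.743,3.000)–(2.000,2.770)
cell (1,3): code 1100 → (1.762,4.000)–(1.743,3.000)
cell (1,4): code 1000 → (2.000,4.211)–(1.762,4.000)
cell (2,2): code 0110 → (2.000,2.770)–(3.000,2.870)
cell (2,4): code 1001 → (3.000,4.169)–(2.000,4.211)
cell (3,2): code 0110 → (3.000,2.870)–(4.000,2.823)
cell (3,4): code 1001 → (4.000,4.382)–(3.000,4.169)
cell (4,2): code 0010 → (4.000,2.823)–(4.328,3.000)
cell (4,3): code 0011 → (4.328,3.000)–(4.654,4.000)
cell (4,4): code 0001 → (4.654,4.000)–(4.000,4.382)
cell (5,0): code 0100 → (5.719,1.000)–(6.000,0.734)
cell (5,1): code 1100 → (5.627,2.000)–(5.719,1.000)
cell (5,2): code 1000 → (6.000,2.362)–(5.627,2.000)
cell (6,0): code 0110 → (6.000,0.734)–(7.000,0.881)
cell (6,2): code 1001 → (7.000,2.210)–(6.000,2.362)
cell (7,0): code 0010 → (7.000,0.881)–(7.117,1.000)
cell (7,1): code 0011 → (7.117,1.000)–(7.200,2.000)
cell (7,2): code 0001 → (7.200,2.000)–(7.000,2.210)
total: 18 segments, chained into 2 closed loop(s), length Σ = 13.268548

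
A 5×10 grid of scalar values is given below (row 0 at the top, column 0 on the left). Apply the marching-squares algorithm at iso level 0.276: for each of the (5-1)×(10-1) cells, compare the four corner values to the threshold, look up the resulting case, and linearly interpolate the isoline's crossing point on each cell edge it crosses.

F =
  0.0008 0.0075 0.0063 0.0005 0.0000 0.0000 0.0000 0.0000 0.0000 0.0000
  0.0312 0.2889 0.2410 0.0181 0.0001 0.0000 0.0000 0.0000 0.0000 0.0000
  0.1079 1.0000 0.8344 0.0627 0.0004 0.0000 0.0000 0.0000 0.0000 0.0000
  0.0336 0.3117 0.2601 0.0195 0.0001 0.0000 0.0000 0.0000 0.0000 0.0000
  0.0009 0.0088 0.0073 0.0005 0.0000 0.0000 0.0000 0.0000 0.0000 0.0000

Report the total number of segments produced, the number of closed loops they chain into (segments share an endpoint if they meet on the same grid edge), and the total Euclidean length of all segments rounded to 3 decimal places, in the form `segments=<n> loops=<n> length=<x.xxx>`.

segments=10 loops=1 length=7.127

cell (0,0): code 0100 → (0.954,1.000)–(1.000,0.950)
cell (0,1): code 1000 → (1.000,1.269)–(0.954,1.000)
cell (1,0): code 0110 → (1.000,0.950)–(2.000,0.188)
cell (1,1): code 1101 → (1.059,2.000)–(1.000,1.269)
cell (1,2): code 1000 → (2.000,2.724)–(1.059,2.000)
cell (2,0): code 0110 → (2.000,0.188)–(3.000,0.872)
cell (2,1): code 1011 → (3.000,1.692)–(2.972,2.000)
cell (2,2): code 0001 → (2.972,2.000)–(2.000,2.724)
cell (3,0): code 0010 → (3.000,0.872)–(3.118,1.000)
cell (3,1): code 0001 → (3.118,1.000)–(3.000,1.692)
total: 10 segments, chained into 1 closed loop(s), length Σ = 7.126721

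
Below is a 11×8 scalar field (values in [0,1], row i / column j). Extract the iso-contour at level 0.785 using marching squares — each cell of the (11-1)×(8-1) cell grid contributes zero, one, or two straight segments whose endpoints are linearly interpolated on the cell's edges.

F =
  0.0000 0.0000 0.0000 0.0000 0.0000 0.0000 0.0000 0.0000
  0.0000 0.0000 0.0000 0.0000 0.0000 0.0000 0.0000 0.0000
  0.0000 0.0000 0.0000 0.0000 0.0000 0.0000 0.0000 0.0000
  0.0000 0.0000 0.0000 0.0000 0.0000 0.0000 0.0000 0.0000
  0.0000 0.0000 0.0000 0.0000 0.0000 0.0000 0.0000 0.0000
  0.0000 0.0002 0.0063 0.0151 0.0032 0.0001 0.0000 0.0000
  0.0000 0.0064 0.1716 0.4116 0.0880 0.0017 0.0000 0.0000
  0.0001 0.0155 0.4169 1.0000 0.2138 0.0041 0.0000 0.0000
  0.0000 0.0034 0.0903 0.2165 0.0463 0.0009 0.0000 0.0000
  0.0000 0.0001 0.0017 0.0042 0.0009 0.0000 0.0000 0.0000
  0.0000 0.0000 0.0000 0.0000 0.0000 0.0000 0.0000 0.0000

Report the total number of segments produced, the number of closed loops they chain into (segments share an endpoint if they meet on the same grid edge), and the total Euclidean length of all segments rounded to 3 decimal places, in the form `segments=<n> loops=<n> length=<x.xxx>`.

segments=4 loops=1 length=1.823

cell (6,2): code 0100 → (6.635,3.000)–(7.000,2.631)
cell (6,3): code 1000 → (7.000,3.273)–(6.635,3.000)
cell (7,2): code 0010 → (7.000,2.631)–(7.274,3.000)
cell (7,3): code 0001 → (7.274,3.000)–(7.000,3.273)
total: 4 segments, chained into 1 closed loop(s), length Σ = 1.822535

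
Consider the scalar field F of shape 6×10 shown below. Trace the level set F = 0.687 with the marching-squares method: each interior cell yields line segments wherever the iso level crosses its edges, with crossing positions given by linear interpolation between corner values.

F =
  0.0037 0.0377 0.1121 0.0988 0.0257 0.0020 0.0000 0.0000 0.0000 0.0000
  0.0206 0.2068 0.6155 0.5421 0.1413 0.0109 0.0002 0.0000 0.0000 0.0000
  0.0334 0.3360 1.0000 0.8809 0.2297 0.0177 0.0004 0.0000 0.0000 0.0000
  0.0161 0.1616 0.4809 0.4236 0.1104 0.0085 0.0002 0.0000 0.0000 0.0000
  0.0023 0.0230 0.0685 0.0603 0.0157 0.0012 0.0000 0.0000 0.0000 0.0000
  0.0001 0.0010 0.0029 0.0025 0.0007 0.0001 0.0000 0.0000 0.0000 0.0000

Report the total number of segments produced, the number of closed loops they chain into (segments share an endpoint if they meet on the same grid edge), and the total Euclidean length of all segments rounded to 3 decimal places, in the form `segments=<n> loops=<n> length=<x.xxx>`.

segments=6 loops=1 length=4.914

cell (1,1): code 0100 → (1.186,2.000)–(2.000,1.529)
cell (1,2): code 1100 → (1.428,3.000)–(1.186,2.000)
cell (1,3): code 1000 → (2.000,3.298)–(1.428,3.000)
cell (2,1): code 0010 → (2.000,1.529)–(2.603,2.000)
cell (2,2): code 0011 → (2.603,2.000)–(2.424,3.000)
cell (2,3): code 0001 → (2.424,3.000)–(2.000,3.298)
total: 6 segments, chained into 1 closed loop(s), length Σ = 4.913978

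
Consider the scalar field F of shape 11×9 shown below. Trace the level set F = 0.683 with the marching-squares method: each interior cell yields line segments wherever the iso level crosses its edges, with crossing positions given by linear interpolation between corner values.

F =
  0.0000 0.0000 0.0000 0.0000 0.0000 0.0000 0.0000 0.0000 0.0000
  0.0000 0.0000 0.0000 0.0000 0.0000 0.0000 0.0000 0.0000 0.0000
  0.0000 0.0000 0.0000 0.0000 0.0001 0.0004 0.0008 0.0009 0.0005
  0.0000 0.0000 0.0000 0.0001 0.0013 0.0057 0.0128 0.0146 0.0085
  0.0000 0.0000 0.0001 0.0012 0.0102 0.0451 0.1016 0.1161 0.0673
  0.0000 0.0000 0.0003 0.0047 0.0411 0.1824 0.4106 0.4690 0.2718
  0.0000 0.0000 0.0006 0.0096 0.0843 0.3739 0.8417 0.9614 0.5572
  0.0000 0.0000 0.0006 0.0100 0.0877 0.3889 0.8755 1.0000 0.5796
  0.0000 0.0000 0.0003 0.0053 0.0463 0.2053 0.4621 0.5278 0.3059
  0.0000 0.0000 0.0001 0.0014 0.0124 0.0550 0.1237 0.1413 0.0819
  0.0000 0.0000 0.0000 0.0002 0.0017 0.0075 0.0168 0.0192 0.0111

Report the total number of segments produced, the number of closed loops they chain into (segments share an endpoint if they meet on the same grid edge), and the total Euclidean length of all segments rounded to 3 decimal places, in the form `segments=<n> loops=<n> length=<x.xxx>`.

segments=8 loops=1 length=7.056

cell (5,5): code 0100 → (5.632,6.000)–(6.000,5.661)
cell (5,6): code 1100 → (5.435,7.000)–(5.632,6.000)
cell (5,7): code 1000 → (6.000,7.689)–(5.435,7.000)
cell (6,5): code 0110 → (6.000,5.661)–(7.000,5.604)
cell (6,7): code 1001 → (7.000,7.754)–(6.000,7.689)
cell (7,5): code 0010 → (7.000,5.604)–(7.466,6.000)
cell (7,6): code 0011 → (7.466,6.000)–(7.671,7.000)
cell (7,7): code 0001 → (7.671,7.000)–(7.000,7.754)
total: 8 segments, chained into 1 closed loop(s), length Σ = 7.056225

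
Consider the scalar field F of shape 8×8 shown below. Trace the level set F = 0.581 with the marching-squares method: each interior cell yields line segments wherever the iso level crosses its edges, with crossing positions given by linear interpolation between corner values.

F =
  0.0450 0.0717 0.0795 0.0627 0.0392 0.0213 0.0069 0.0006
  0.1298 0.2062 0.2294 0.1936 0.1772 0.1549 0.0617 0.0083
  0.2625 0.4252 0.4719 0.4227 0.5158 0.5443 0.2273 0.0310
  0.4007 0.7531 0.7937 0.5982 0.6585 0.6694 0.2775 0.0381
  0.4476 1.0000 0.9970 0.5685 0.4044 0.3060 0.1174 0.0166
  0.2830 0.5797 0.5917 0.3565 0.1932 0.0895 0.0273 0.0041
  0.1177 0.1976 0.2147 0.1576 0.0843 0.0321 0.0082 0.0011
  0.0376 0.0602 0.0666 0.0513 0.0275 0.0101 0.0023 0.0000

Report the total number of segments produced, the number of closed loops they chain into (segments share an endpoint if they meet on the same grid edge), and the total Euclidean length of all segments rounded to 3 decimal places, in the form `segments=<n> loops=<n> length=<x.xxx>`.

segments=16 loops=1 length=13.221

cell (2,0): code 0100 → (2.475,1.000)–(3.000,0.512)
cell (2,1): code 1100 → (2.339,2.000)–(2.475,1.000)
cell (2,2): code 1100 → (2.902,3.000)–(2.339,2.000)
cell (2,3): code 1100 → (2.457,4.000)–(2.902,3.000)
cell (2,4): code 1100 → (2.293,5.000)–(2.457,4.000)
cell (2,5): code 1000 → (3.000,5.226)–(2.293,5.000)
cell (3,0): code 0110 → (3.000,0.512)–(4.000,0.241)
cell (3,2): code 1011 → (4.000,2.971)–(3.579,3.000)
cell (3,3): code 0011 → (3.579,3.000)–(3.305,4.000)
cell (3,4): code 0011 → (3.305,4.000)–(3.243,5.000)
cell (3,5): code 0001 → (3.243,5.000)–(3.000,5.226)
cell (4,0): code 0010 → (4.000,0.241)–(4.997,1.000)
cell (4,1): code 0111 → (4.997,1.000)–(5.000,1.108)
cell (4,2): code 1001 → (5.000,2.045)–(4.000,2.971)
cell (5,1): code 0010 → (5.000,1.108)–(5.028,2.000)
cell (5,2): code 0001 → (5.028,2.000)–(5.000,2.045)
total: 16 segments, chained into 1 closed loop(s), length Σ = 13.220835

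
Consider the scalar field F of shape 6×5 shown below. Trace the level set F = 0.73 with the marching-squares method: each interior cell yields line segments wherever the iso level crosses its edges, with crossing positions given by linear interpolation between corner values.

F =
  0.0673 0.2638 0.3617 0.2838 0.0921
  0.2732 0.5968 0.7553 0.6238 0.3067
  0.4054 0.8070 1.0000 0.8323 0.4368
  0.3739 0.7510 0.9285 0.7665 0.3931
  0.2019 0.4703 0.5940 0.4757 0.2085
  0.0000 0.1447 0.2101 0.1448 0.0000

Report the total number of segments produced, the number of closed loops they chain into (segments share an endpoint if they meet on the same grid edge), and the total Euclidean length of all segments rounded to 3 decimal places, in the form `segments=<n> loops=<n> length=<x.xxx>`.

segments=12 loops=1 length=7.855

cell (0,1): code 0100 → (0.936,2.000)–(1.000,1.840)
cell (0,2): code 1000 → (1.000,2.192)–(0.936,2.000)
cell (1,0): code 0100 → (1.634,1.000)–(2.000,0.808)
cell (1,1): code 1110 → (1.000,1.840)–(1.634,1.000)
cell (1,2): code 1101 → (1.509,3.000)–(1.000,2.192)
cell (1,3): code 1000 → (2.000,3.259)–(1.509,3.000)
cell (2,0): code 0110 → (2.000,0.808)–(3.000,0.944)
cell (2,3): code 1001 → (3.000,3.098)–(2.000,3.259)
cell (3,0): code 0010 → (3.000,0.944)–(3.075,1.000)
cell (3,1): code 0011 → (3.075,1.000)–(3.593,2.000)
cell (3,2): code 0011 → (3.593,2.000)–(3.126,3.000)
cell (3,3): code 0001 → (3.126,3.000)–(3.000,3.098)
total: 12 segments, chained into 1 closed loop(s), length Σ = 7.855331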